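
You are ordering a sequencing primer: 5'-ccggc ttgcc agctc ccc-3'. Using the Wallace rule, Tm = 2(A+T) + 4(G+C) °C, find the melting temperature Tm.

Counting bases: C=10, T=3, A=1, G=4
A+T = 4, G+C = 14
Tm = 2(4) + 4(14) = 8 + 56 = 64°C

64°C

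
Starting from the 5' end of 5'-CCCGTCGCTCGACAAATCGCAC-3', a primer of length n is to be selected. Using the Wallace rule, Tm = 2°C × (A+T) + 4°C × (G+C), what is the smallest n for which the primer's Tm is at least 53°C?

n = 17

First 16 bases: CCCGTCGCTCGACAAA → Tm = 52°C (< 53°C)
First 17 bases: CCCGTCGCTCGACAAAT → Tm = 54°C (≥ 53°C)
Each additional base adds 2°C (A/T) or 4°C (G/C), so Tm is non-decreasing in n; n = 17 is the first length to reach 53°C.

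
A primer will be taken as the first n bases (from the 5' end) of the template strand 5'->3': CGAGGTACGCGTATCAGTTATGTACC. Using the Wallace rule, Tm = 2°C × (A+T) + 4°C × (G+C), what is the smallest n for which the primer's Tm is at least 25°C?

First 7 bases: CGAGGTA → Tm = 22°C (< 25°C)
First 8 bases: CGAGGTAC → Tm = 26°C (≥ 25°C)
Each additional base adds 2°C (A/T) or 4°C (G/C), so Tm is non-decreasing in n; n = 8 is the first length to reach 25°C.

n = 8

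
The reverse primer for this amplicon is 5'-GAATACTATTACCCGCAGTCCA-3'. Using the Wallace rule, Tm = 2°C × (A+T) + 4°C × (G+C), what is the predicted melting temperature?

Scanning the sequence gives A=7, C=7, G=3, T=5.
A+T = 12, G+C = 10
Tm = 4·10 + 2·12 = 40 + 24 = 64°C

64°C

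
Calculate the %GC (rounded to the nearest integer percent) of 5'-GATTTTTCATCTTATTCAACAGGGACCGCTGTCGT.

43%

Scanning the sequence gives C=8, T=13, A=7, G=7.
G+C = 7 + 8 = 15 out of 35 bases
%GC = 15/35 × 100 = 42.86% ≈ 43%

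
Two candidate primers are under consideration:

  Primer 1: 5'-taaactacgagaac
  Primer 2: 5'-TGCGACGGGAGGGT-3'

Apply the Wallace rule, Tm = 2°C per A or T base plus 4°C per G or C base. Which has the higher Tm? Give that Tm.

Primer 1: A+T=9, G+C=5 → Tm = 2(9)+4(5) = 38°C
Primer 2: A+T=4, G+C=10 → Tm = 2(4)+4(10) = 48°C
38°C vs 48°C → primer 2 is higher.

Primer 2, 48°C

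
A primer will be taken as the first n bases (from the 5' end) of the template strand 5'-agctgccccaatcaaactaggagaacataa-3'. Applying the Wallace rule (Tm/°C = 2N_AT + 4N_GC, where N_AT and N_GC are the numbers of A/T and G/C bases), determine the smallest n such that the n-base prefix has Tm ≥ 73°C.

n = 25

First 24 bases: AGCTGCCCCAATCAAACTAGGAGA → Tm = 72°C (< 73°C)
First 25 bases: AGCTGCCCCAATCAAACTAGGAGAA → Tm = 74°C (≥ 73°C)
Since every base adds ≥2°C, Tm only increases with n, so the threshold is first crossed at n = 25.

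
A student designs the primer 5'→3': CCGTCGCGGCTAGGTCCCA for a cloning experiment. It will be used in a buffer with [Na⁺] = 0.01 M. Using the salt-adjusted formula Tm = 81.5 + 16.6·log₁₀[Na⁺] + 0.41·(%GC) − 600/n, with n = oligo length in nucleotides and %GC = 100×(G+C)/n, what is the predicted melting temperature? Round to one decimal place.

Length n = 19. C=8, G=6, T=3, A=2
G+C = 14, so %GC = 14/19 × 100 = 73.684%
Salt term: 16.6 × (-2) = -33.2
GC term: 0.41 × 73.684 = 30.21; length term: −600/19 = −31.579
Tm = 81.5 + (-33.2) + 30.21 − 31.579 = 46.931 → 46.9°C

46.9°C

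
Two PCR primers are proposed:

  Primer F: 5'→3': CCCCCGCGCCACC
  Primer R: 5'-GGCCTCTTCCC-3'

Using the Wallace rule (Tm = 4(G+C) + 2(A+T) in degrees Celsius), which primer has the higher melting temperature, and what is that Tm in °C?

Primer F, 50°C

Primer F: A+T=1, G+C=12 → Tm = 2(1)+4(12) = 50°C
Primer R: A+T=3, G+C=8 → Tm = 2(3)+4(8) = 38°C
50°C vs 38°C → primer F is higher.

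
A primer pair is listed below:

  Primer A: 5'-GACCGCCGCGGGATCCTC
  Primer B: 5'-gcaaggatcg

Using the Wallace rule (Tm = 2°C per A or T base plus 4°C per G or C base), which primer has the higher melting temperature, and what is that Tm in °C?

Primer A: A+T=4, G+C=14 → Tm = 2(4)+4(14) = 64°C
Primer B: A+T=4, G+C=6 → Tm = 2(4)+4(6) = 32°C
64°C vs 32°C → primer A is higher.

Primer A, 64°C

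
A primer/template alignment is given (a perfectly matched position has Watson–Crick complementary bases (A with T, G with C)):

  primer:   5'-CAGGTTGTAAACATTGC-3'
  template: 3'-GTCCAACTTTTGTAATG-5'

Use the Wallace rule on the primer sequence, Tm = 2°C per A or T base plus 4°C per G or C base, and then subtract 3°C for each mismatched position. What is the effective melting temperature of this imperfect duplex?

Primer base counts: A=5, T=5, G=4, C=3 → A+T=10, G+C=7
Perfect-match Tm = 2(10) + 4(7) = 20 + 28 = 48°C
Mismatches (positions where the bases are not complementary): 2 (at positions 8, 16)
Effective Tm = 48 − 2×3 = 48 − 6 = 42°C

42°C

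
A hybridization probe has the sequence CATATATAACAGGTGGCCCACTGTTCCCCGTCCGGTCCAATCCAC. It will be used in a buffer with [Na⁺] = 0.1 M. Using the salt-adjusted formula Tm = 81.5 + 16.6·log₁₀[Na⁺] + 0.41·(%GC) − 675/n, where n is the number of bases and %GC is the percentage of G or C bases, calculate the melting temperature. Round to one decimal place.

72.7°C

Length n = 45. Base counts: A=10, G=8, C=17, T=10
G+C = 25, so %GC = 25/45 × 100 = 55.556%
Salt term: 16.6 × (-1) = -16.6
GC term: 0.41 × 55.556 = 22.778; length term: −675/45 = −15
Tm = 81.5 + (-16.6) + 22.778 − 15 = 72.678 → 72.7°C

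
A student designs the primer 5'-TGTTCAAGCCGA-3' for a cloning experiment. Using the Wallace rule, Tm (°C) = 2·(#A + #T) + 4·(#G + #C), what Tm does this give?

36°C

Base counts: G=3, C=3, A=3, T=3
A+T = 6, G+C = 6
Tm = 2×6 + 4×6 = 36°C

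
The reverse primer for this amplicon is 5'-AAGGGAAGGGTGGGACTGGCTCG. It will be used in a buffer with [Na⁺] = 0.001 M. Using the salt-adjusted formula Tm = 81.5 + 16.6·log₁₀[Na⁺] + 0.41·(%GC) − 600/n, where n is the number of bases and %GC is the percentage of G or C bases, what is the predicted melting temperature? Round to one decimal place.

Length n = 23. A=5, C=3, T=3, G=12
G+C = 15, so %GC = 15/23 × 100 = 65.217%
Salt term: 16.6 × (-3) = -49.8
GC term: 0.41 × 65.217 = 26.739; length term: −600/23 = −26.087
Tm = 81.5 + (-49.8) + 26.739 − 26.087 = 32.352 → 32.4°C

32.4°C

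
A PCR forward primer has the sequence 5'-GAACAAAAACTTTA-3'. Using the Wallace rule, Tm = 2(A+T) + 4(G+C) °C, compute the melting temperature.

34°C

Counting bases: G=1, T=3, C=2, A=8
AT pairs contribute 11, GC pairs contribute 3.
Tm = 4·3 + 2·11 = 12 + 22 = 34°C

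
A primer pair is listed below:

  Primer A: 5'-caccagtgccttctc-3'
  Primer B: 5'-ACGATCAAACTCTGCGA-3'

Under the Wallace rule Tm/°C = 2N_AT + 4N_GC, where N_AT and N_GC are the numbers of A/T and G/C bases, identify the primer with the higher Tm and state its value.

Primer B, 50°C

Primer A: A+T=6, G+C=9 → Tm = 2(6)+4(9) = 48°C
Primer B: A+T=9, G+C=8 → Tm = 2(9)+4(8) = 50°C
48°C vs 50°C → primer B is higher.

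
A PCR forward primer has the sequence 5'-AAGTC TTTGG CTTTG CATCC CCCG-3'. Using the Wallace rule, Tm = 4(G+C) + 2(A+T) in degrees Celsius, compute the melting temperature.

Scanning the sequence gives C=8, T=8, A=3, G=5.
So N_AT = 11 and N_GC = 13.
Tm = 2×11 + 4×13 = 74°C

74°C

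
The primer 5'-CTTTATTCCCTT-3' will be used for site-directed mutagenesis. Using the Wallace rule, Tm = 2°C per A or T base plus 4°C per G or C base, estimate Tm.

32°C

Base counts: C=4, A=1, G=0, T=7
So N_AT = 8 and N_GC = 4.
Tm = 2(8) + 4(4) = 16 + 16 = 32°C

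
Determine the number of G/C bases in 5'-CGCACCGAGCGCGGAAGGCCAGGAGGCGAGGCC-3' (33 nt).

26

Counting bases: G=15, C=11, A=7, T=0
G+C = 15 + 11 = 26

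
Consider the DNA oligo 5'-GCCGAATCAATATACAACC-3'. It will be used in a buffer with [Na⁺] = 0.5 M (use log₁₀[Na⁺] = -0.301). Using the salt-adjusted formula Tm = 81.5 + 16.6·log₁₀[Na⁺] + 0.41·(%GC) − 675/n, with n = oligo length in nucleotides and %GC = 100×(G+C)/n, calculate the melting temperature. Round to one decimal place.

58.2°C

Length n = 19. Base counts: C=6, T=3, G=2, A=8
G+C = 8, so %GC = 8/19 × 100 = 42.105%
Salt term: 16.6 × (-0.301) = -4.997
GC term: 0.41 × 42.105 = 17.263; length term: −675/19 = −35.526
Tm = 81.5 + (-4.997) + 17.263 − 35.526 = 58.24 → 58.2°C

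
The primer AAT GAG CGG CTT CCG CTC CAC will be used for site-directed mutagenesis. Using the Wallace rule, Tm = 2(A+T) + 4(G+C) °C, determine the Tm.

A=4, T=4, C=8, G=5
AT pairs contribute 8, GC pairs contribute 13.
Tm = 2(8) + 4(13) = 16 + 52 = 68°C

68°C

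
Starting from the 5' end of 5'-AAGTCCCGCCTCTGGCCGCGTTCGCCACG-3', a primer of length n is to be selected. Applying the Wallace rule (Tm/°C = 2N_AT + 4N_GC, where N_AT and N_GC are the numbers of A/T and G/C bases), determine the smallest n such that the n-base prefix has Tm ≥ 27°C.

First 8 bases: AAGTCCCG → Tm = 26°C (< 27°C)
First 9 bases: AAGTCCCGC → Tm = 30°C (≥ 27°C)
Each additional base adds 2°C (A/T) or 4°C (G/C), so Tm is non-decreasing in n; n = 9 is the first length to reach 27°C.

n = 9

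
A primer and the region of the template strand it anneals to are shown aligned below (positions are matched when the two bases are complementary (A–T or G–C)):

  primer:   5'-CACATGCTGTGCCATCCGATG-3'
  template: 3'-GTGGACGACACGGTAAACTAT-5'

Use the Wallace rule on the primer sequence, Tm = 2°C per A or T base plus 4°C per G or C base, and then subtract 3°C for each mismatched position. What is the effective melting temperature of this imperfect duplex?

54°C

Primer base counts: A=4, T=5, G=5, C=7 → A+T=9, G+C=12
Perfect-match Tm = 2(9) + 4(12) = 18 + 48 = 66°C
Mismatches (positions where the bases are not complementary): 4 (at positions 4, 16, 17, 21)
Effective Tm = 66 − 4×3 = 66 − 12 = 54°C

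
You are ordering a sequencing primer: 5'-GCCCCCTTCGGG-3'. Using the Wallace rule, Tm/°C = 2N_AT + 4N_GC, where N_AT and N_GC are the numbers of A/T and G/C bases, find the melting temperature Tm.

Base counts: T=2, G=4, C=6, A=0
So N_AT = 2 and N_GC = 10.
Tm = 4·10 + 2·2 = 40 + 4 = 44°C

44°C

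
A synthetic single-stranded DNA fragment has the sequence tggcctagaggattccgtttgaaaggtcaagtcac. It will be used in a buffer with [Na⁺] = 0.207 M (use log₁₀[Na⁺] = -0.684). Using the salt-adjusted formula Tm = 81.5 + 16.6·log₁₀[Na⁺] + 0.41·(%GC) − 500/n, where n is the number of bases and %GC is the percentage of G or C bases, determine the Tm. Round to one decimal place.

75.8°C

Length n = 35. C=7, A=9, T=9, G=10
G+C = 17, so %GC = 17/35 × 100 = 48.571%
Salt term: 16.6 × (-0.684) = -11.354
GC term: 0.41 × 48.571 = 19.914; length term: −500/35 = −14.286
Tm = 81.5 + (-11.354) + 19.914 − 14.286 = 75.774 → 75.8°C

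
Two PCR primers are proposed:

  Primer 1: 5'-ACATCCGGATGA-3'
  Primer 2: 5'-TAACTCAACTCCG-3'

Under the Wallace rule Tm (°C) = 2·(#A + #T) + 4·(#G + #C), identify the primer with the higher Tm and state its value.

Primer 1: A+T=6, G+C=6 → Tm = 2(6)+4(6) = 36°C
Primer 2: A+T=7, G+C=6 → Tm = 2(7)+4(6) = 38°C
36°C vs 38°C → primer 2 is higher.

Primer 2, 38°C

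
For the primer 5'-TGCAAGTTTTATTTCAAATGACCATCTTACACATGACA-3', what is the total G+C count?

12

A=13, T=13, G=4, C=8
G+C = 4 + 8 = 12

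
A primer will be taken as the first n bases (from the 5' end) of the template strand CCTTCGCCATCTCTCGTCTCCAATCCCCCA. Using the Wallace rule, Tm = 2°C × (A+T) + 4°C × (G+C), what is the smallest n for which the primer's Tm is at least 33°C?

n = 11

First 10 bases: CCTTCGCCAT → Tm = 32°C (< 33°C)
First 11 bases: CCTTCGCCATC → Tm = 36°C (≥ 33°C)
Since every base adds ≥2°C, Tm only increases with n, so the threshold is first crossed at n = 11.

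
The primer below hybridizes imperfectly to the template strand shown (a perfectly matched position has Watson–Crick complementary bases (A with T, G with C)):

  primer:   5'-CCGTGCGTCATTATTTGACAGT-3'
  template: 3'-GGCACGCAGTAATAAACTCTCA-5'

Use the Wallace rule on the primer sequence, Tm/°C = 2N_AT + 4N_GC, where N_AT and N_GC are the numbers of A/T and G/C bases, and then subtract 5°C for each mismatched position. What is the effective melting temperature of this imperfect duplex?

59°C

Primer base counts: A=4, T=8, G=5, C=5 → A+T=12, G+C=10
Perfect-match Tm = 2(12) + 4(10) = 24 + 40 = 64°C
Mismatches (positions where the bases are not complementary): 1 (at position 19)
Effective Tm = 64 − 1×5 = 64 − 5 = 59°C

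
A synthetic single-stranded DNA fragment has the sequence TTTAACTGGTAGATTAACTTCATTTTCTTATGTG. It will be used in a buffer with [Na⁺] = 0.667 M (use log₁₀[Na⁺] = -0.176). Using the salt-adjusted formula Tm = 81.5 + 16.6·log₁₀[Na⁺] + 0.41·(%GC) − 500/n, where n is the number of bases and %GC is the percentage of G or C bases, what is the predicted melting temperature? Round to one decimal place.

Length n = 34. Scanning the sequence gives A=8, C=4, T=17, G=5.
G+C = 9, so %GC = 9/34 × 100 = 26.471%
Salt term: 16.6 × (-0.176) = -2.922
GC term: 0.41 × 26.471 = 10.853; length term: −500/34 = −14.706
Tm = 81.5 + (-2.922) + 10.853 − 14.706 = 74.725 → 74.7°C

74.7°C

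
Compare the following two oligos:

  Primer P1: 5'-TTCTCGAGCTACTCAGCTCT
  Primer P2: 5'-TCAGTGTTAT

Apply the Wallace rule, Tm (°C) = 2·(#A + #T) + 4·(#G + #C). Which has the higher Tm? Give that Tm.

Primer P1: A+T=10, G+C=10 → Tm = 2(10)+4(10) = 60°C
Primer P2: A+T=7, G+C=3 → Tm = 2(7)+4(3) = 26°C
60°C vs 26°C → primer P1 is higher.

Primer P1, 60°C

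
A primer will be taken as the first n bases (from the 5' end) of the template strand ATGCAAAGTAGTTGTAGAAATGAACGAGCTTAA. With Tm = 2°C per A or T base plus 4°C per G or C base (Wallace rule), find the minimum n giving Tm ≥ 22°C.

First 7 bases: ATGCAAA → Tm = 18°C (< 22°C)
First 8 bases: ATGCAAAG → Tm = 22°C (≥ 22°C)
Since every base adds ≥2°C, Tm only increases with n, so the threshold is first crossed at n = 8.

n = 8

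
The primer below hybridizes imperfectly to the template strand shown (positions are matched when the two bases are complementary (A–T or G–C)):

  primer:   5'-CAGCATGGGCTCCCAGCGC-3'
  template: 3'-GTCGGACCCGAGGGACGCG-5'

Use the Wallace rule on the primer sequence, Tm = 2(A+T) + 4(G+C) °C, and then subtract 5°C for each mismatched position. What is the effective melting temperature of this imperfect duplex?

56°C

Primer base counts: A=3, T=2, G=6, C=8 → A+T=5, G+C=14
Perfect-match Tm = 2(5) + 4(14) = 10 + 56 = 66°C
Mismatches (positions where the bases are not complementary): 2 (at positions 5, 15)
Effective Tm = 66 − 2×5 = 66 − 10 = 56°C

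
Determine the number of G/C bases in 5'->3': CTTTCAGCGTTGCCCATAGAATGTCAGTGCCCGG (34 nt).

Base counts: C=10, A=6, T=9, G=9
Total G or C: 9 + 10 = 19

19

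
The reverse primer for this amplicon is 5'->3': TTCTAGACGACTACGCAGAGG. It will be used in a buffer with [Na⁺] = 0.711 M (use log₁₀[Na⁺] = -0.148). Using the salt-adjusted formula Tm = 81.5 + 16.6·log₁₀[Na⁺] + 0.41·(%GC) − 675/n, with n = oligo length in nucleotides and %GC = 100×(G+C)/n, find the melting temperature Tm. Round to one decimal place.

68.4°C

Length n = 21. Base counts: C=5, T=4, G=6, A=6
G+C = 11, so %GC = 11/21 × 100 = 52.381%
Salt term: 16.6 × (-0.148) = -2.457
GC term: 0.41 × 52.381 = 21.476; length term: −675/21 = −32.143
Tm = 81.5 + (-2.457) + 21.476 − 32.143 = 68.376 → 68.4°C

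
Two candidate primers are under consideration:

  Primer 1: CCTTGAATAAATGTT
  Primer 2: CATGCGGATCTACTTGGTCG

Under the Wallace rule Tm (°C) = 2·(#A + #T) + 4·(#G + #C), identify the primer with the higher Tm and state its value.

Primer 1: A+T=11, G+C=4 → Tm = 2(11)+4(4) = 38°C
Primer 2: A+T=9, G+C=11 → Tm = 2(9)+4(11) = 62°C
38°C vs 62°C → primer 2 is higher.

Primer 2, 62°C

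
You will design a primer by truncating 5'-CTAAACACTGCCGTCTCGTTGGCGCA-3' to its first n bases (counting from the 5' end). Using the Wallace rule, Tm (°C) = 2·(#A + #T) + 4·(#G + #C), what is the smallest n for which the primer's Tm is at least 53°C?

n = 18

First 17 bases: CTAAACACTGCCGTCTC → Tm = 52°C (< 53°C)
First 18 bases: CTAAACACTGCCGTCTCG → Tm = 56°C (≥ 53°C)
Each additional base adds 2°C (A/T) or 4°C (G/C), so Tm is non-decreasing in n; n = 18 is the first length to reach 53°C.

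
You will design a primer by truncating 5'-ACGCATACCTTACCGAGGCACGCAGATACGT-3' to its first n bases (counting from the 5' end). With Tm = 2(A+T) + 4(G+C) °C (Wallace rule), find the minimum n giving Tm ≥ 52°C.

First 16 bases: ACGCATACCTTACCGA → Tm = 48°C (< 52°C)
First 17 bases: ACGCATACCTTACCGAG → Tm = 52°C (≥ 52°C)
Since every base adds ≥2°C, Tm only increases with n, so the threshold is first crossed at n = 17.

n = 17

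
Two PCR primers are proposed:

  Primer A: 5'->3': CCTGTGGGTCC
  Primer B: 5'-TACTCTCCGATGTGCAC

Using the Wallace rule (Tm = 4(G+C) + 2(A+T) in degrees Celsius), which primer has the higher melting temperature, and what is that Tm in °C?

Primer A: A+T=3, G+C=8 → Tm = 2(3)+4(8) = 38°C
Primer B: A+T=8, G+C=9 → Tm = 2(8)+4(9) = 52°C
38°C vs 52°C → primer B is higher.

Primer B, 52°C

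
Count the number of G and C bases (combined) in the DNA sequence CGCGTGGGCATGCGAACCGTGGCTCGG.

20

Base counts: A=3, C=8, G=12, T=4
G+C = 12 + 8 = 20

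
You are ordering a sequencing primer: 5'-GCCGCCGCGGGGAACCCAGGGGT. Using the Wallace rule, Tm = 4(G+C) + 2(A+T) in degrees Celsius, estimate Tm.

84°C

Scanning the sequence gives T=1, A=3, C=8, G=11.
AT pairs contribute 4, GC pairs contribute 19.
Tm = 2×4 + 4×19 = 84°C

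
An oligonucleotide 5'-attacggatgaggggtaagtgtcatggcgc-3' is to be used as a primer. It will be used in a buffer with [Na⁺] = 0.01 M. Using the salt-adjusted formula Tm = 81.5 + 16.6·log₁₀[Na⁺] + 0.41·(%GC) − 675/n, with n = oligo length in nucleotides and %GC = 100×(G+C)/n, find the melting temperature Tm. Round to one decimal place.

Length n = 30. G=12, C=4, T=7, A=7
G+C = 16, so %GC = 16/30 × 100 = 53.333%
Salt term: 16.6 × (-2) = -33.2
GC term: 0.41 × 53.333 = 21.867; length term: −675/30 = −22.5
Tm = 81.5 + (-33.2) + 21.867 − 22.5 = 47.667 → 47.7°C

47.7°C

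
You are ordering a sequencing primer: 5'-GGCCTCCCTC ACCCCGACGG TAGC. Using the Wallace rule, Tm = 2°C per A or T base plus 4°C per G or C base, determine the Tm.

84°C

G=6, T=3, C=12, A=3
A+T = 6, G+C = 18
Tm = 4·18 + 2·6 = 72 + 12 = 84°C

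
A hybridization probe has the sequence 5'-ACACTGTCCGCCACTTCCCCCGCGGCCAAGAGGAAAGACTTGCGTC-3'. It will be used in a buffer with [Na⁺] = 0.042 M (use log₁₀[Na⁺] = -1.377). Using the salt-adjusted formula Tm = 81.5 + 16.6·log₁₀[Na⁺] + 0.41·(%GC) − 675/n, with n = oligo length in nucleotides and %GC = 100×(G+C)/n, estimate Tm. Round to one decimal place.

69.8°C

Length n = 46. T=7, G=11, A=10, C=18
G+C = 29, so %GC = 29/46 × 100 = 63.043%
Salt term: 16.6 × (-1.377) = -22.858
GC term: 0.41 × 63.043 = 25.848; length term: −675/46 = −14.674
Tm = 81.5 + (-22.858) + 25.848 − 14.674 = 69.816 → 69.8°C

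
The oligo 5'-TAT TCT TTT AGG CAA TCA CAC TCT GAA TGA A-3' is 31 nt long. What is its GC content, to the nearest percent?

Base counts: T=11, A=10, G=4, C=6
G+C = 4 + 6 = 10 out of 31 bases
%GC = 10/31 × 100 = 32.26% ≈ 32%

32%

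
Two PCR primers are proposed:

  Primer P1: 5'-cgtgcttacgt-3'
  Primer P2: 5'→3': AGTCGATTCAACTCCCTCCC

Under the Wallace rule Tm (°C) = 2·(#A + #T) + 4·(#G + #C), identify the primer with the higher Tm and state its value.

Primer P1: A+T=5, G+C=6 → Tm = 2(5)+4(6) = 34°C
Primer P2: A+T=9, G+C=11 → Tm = 2(9)+4(11) = 62°C
34°C vs 62°C → primer P2 is higher.

Primer P2, 62°C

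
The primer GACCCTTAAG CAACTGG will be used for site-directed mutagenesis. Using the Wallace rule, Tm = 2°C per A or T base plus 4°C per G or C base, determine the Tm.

Counting bases: G=4, T=3, A=5, C=5
AT pairs contribute 8, GC pairs contribute 9.
Tm = 2(8) + 4(9) = 16 + 36 = 52°C

52°C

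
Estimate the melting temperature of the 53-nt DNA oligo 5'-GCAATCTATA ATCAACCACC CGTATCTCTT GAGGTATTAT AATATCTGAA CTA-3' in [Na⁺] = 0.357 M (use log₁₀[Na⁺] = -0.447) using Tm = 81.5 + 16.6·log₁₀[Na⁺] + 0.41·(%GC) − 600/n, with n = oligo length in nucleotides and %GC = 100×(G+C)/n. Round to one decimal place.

76.7°C

Length n = 53. Base counts: C=12, G=6, A=18, T=17
G+C = 18, so %GC = 18/53 × 100 = 33.962%
Salt term: 16.6 × (-0.447) = -7.42
GC term: 0.41 × 33.962 = 13.924; length term: −600/53 = −11.321
Tm = 81.5 + (-7.42) + 13.924 − 11.321 = 76.683 → 76.7°C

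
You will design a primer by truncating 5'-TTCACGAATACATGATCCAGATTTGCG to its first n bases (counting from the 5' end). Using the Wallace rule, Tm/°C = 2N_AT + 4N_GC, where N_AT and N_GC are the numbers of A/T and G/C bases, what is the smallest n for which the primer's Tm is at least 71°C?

First 25 bases: TTCACGAATACATGATCCAGATTTG → Tm = 68°C (< 71°C)
First 26 bases: TTCACGAATACATGATCCAGATTTGC → Tm = 72°C (≥ 71°C)
Each additional base adds 2°C (A/T) or 4°C (G/C), so Tm is non-decreasing in n; n = 26 is the first length to reach 71°C.

n = 26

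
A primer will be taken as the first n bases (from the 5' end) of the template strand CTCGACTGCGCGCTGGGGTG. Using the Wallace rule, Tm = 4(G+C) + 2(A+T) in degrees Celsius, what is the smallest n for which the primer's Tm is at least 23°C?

n = 8

First 7 bases: CTCGACT → Tm = 22°C (< 23°C)
First 8 bases: CTCGACTG → Tm = 26°C (≥ 23°C)
Since every base adds ≥2°C, Tm only increases with n, so the threshold is first crossed at n = 8.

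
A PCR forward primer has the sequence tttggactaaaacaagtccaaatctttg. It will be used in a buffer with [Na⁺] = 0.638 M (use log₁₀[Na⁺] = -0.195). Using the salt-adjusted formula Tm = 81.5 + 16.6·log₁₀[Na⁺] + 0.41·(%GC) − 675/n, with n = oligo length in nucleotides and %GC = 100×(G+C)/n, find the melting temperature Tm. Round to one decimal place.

Length n = 28. Base counts: C=5, T=9, A=10, G=4
G+C = 9, so %GC = 9/28 × 100 = 32.143%
Salt term: 16.6 × (-0.195) = -3.237
GC term: 0.41 × 32.143 = 13.179; length term: −675/28 = −24.107
Tm = 81.5 + (-3.237) + 13.179 − 24.107 = 67.335 → 67.3°C

67.3°C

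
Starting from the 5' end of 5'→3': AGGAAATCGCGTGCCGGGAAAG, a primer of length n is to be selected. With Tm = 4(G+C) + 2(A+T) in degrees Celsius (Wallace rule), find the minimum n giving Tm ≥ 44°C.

First 13 bases: AGGAAATCGCGTG → Tm = 40°C (< 44°C)
First 14 bases: AGGAAATCGCGTGC → Tm = 44°C (≥ 44°C)
Since every base adds ≥2°C, Tm only increases with n, so the threshold is first crossed at n = 14.

n = 14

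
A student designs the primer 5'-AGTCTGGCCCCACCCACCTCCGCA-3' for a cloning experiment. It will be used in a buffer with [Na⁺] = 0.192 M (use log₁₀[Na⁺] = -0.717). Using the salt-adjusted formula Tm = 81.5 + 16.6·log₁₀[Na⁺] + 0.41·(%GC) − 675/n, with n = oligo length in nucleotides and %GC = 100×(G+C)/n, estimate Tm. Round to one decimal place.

70.5°C

Length n = 24. C=13, G=4, A=4, T=3
G+C = 17, so %GC = 17/24 × 100 = 70.833%
Salt term: 16.6 × (-0.717) = -11.902
GC term: 0.41 × 70.833 = 29.042; length term: −675/24 = −28.125
Tm = 81.5 + (-11.902) + 29.042 − 28.125 = 70.515 → 70.5°C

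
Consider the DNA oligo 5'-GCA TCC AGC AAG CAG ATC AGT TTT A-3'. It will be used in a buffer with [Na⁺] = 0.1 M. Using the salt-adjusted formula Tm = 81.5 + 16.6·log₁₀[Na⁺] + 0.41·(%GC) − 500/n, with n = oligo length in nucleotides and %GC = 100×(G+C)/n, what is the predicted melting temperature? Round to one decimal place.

Length n = 25. G=5, A=8, T=6, C=6
G+C = 11, so %GC = 11/25 × 100 = 44%
Salt term: 16.6 × (-1) = -16.6
GC term: 0.41 × 44 = 18.04; length term: −500/25 = −20
Tm = 81.5 + (-16.6) + 18.04 − 20 = 62.94 → 62.9°C

62.9°C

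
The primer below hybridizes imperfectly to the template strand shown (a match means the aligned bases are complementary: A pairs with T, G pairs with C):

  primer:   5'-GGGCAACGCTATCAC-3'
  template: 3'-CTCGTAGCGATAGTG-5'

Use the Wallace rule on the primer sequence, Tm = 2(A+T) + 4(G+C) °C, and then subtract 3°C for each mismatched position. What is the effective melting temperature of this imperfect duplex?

42°C

Primer base counts: A=4, T=2, G=4, C=5 → A+T=6, G+C=9
Perfect-match Tm = 2(6) + 4(9) = 12 + 36 = 48°C
Mismatches (positions where the bases are not complementary): 2 (at positions 2, 6)
Effective Tm = 48 − 2×3 = 48 − 6 = 42°C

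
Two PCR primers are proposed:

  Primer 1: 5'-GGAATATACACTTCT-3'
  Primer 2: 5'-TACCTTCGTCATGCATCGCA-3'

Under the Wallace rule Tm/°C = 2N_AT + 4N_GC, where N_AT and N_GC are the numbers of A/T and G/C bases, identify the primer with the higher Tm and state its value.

Primer 1: A+T=10, G+C=5 → Tm = 2(10)+4(5) = 40°C
Primer 2: A+T=10, G+C=10 → Tm = 2(10)+4(10) = 60°C
40°C vs 60°C → primer 2 is higher.

Primer 2, 60°C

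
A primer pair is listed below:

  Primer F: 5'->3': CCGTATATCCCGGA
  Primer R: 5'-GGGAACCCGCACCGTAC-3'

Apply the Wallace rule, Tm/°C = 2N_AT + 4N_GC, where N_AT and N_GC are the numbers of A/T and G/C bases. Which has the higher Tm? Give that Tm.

Primer F: A+T=6, G+C=8 → Tm = 2(6)+4(8) = 44°C
Primer R: A+T=5, G+C=12 → Tm = 2(5)+4(12) = 58°C
44°C vs 58°C → primer R is higher.

Primer R, 58°C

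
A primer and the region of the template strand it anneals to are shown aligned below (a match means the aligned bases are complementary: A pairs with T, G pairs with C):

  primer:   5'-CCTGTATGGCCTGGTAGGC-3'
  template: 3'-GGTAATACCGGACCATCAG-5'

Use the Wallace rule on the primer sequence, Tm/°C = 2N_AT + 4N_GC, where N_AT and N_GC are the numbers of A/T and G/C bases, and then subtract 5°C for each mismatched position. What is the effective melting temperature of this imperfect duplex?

47°C

Primer base counts: A=2, T=5, G=7, C=5 → A+T=7, G+C=12
Perfect-match Tm = 2(7) + 4(12) = 14 + 48 = 62°C
Mismatches (positions where the bases are not complementary): 3 (at positions 3, 4, 18)
Effective Tm = 62 − 3×5 = 62 − 15 = 47°C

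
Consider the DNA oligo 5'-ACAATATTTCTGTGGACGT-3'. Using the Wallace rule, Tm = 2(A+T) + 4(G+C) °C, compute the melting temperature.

Counting bases: A=5, C=3, G=4, T=7
So N_AT = 12 and N_GC = 7.
Tm = 4·7 + 2·12 = 28 + 24 = 52°C

52°C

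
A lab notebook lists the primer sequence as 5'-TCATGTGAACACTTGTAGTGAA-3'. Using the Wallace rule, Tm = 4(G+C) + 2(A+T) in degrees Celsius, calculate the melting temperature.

Base counts: C=3, T=7, A=7, G=5
A+T = 14, G+C = 8
Tm = 4·8 + 2·14 = 32 + 28 = 60°C

60°C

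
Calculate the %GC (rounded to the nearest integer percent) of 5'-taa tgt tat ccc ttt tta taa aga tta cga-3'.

23%

C=4, T=13, A=10, G=3
G+C = 3 + 4 = 7 out of 30 bases
%GC = 7/30 × 100 = 23.33% ≈ 23%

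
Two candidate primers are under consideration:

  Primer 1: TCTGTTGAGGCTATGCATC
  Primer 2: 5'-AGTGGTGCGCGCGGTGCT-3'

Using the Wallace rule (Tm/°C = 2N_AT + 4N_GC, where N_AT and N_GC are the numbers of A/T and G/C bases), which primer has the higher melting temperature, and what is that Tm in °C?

Primer 1: A+T=10, G+C=9 → Tm = 2(10)+4(9) = 56°C
Primer 2: A+T=5, G+C=13 → Tm = 2(5)+4(13) = 62°C
56°C vs 62°C → primer 2 is higher.

Primer 2, 62°C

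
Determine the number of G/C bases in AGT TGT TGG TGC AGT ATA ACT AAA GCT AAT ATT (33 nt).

Base counts: A=11, G=7, T=12, C=3
G+C = 7 + 3 = 10

10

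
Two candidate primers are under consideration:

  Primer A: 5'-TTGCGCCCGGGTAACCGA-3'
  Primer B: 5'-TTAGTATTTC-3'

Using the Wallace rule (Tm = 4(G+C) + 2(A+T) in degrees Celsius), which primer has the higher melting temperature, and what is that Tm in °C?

Primer A: A+T=6, G+C=12 → Tm = 2(6)+4(12) = 60°C
Primer B: A+T=8, G+C=2 → Tm = 2(8)+4(2) = 24°C
60°C vs 24°C → primer A is higher.

Primer A, 60°C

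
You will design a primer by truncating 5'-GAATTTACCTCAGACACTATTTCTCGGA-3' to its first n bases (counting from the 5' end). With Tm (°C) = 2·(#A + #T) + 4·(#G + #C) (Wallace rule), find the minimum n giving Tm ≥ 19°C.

n = 8

First 7 bases: GAATTTA → Tm = 16°C (< 19°C)
First 8 bases: GAATTTAC → Tm = 20°C (≥ 19°C)
Since every base adds ≥2°C, Tm only increases with n, so the threshold is first crossed at n = 8.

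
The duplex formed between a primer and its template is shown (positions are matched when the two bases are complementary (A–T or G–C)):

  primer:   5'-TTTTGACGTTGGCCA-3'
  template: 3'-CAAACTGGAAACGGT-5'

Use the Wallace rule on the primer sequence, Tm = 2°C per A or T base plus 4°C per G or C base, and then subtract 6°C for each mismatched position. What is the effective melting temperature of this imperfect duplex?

26°C

Primer base counts: A=2, T=6, G=4, C=3 → A+T=8, G+C=7
Perfect-match Tm = 2(8) + 4(7) = 16 + 28 = 44°C
Mismatches (positions where the bases are not complementary): 3 (at positions 1, 8, 11)
Effective Tm = 44 − 3×6 = 44 − 18 = 26°C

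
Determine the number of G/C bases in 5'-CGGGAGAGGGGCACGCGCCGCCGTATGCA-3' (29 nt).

Scanning the sequence gives T=2, A=5, G=13, C=9.
Total G or C: 13 + 9 = 22

22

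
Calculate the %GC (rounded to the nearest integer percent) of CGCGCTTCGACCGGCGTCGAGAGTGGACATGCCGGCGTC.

72%

Scanning the sequence gives C=13, G=15, A=5, T=6.
G+C = 15 + 13 = 28 out of 39 bases
%GC = 28/39 × 100 = 71.79% ≈ 72%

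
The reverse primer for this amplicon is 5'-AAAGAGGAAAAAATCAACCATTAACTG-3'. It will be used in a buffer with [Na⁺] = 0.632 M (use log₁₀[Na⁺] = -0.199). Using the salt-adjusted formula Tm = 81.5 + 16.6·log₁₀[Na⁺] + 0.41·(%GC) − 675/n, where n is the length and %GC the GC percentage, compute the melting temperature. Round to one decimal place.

65.3°C

Length n = 27. Scanning the sequence gives C=4, A=15, G=4, T=4.
G+C = 8, so %GC = 8/27 × 100 = 29.63%
Salt term: 16.6 × (-0.199) = -3.303
GC term: 0.41 × 29.63 = 12.148; length term: −675/27 = −25
Tm = 81.5 + (-3.303) + 12.148 − 25 = 65.345 → 65.3°C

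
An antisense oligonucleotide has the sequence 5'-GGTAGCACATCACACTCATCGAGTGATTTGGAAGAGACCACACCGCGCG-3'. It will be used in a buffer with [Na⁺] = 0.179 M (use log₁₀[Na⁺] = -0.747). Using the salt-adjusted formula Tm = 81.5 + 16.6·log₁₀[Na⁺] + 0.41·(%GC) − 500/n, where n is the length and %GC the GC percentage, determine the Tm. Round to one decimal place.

Length n = 49. Scanning the sequence gives A=14, C=14, T=8, G=13.
G+C = 27, so %GC = 27/49 × 100 = 55.102%
Salt term: 16.6 × (-0.747) = -12.4
GC term: 0.41 × 55.102 = 22.592; length term: −500/49 = −10.204
Tm = 81.5 + (-12.4) + 22.592 − 10.204 = 81.488 → 81.5°C

81.5°C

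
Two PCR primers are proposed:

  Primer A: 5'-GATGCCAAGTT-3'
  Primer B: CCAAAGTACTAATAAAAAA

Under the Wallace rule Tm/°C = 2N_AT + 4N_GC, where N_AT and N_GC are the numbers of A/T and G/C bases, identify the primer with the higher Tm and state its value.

Primer A: A+T=6, G+C=5 → Tm = 2(6)+4(5) = 32°C
Primer B: A+T=15, G+C=4 → Tm = 2(15)+4(4) = 46°C
32°C vs 46°C → primer B is higher.

Primer B, 46°C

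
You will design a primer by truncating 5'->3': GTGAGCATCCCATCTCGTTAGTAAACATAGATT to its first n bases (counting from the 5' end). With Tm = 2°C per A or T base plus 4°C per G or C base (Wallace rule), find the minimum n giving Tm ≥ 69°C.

First 23 bases: GTGAGCATCCCATCTCGTTAGTA → Tm = 68°C (< 69°C)
First 24 bases: GTGAGCATCCCATCTCGTTAGTAA → Tm = 70°C (≥ 69°C)
Each additional base adds 2°C (A/T) or 4°C (G/C), so Tm is non-decreasing in n; n = 24 is the first length to reach 69°C.

n = 24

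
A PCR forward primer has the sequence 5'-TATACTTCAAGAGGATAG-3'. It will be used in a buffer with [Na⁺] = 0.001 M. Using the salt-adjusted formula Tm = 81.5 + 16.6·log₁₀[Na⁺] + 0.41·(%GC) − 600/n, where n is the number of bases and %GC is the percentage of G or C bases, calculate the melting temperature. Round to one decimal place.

12.0°C

Length n = 18. T=5, A=7, C=2, G=4
G+C = 6, so %GC = 6/18 × 100 = 33.333%
Salt term: 16.6 × (-3) = -49.8
GC term: 0.41 × 33.333 = 13.667; length term: −600/18 = −33.333
Tm = 81.5 + (-49.8) + 13.667 − 33.333 = 12.034 → 12.0°C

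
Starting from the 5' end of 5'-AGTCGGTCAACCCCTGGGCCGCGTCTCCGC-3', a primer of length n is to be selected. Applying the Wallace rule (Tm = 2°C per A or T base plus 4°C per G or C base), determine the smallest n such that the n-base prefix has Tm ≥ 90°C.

n = 27

First 26 bases: AGTCGGTCAACCCCTGGGCCGCGTCT → Tm = 88°C (< 90°C)
First 27 bases: AGTCGGTCAACCCCTGGGCCGCGTCTC → Tm = 92°C (≥ 90°C)
Since every base adds ≥2°C, Tm only increases with n, so the threshold is first crossed at n = 27.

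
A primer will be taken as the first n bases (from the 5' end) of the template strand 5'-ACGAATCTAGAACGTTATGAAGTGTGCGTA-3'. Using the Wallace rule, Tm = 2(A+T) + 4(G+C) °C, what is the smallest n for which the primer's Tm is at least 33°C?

First 12 bases: ACGAATCTAGAA → Tm = 32°C (< 33°C)
First 13 bases: ACGAATCTAGAAC → Tm = 36°C (≥ 33°C)
Since every base adds ≥2°C, Tm only increases with n, so the threshold is first crossed at n = 13.

n = 13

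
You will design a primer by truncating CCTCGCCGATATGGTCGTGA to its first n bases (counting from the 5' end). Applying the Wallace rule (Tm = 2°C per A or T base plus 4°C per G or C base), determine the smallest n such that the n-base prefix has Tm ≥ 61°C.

First 18 bases: CCTCGCCGATATGGTCGT → Tm = 58°C (< 61°C)
First 19 bases: CCTCGCCGATATGGTCGTG → Tm = 62°C (≥ 61°C)
Each additional base adds 2°C (A/T) or 4°C (G/C), so Tm is non-decreasing in n; n = 19 is the first length to reach 61°C.

n = 19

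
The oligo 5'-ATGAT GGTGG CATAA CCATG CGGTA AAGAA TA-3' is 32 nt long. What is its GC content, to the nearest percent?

41%

Counting bases: G=9, A=12, T=7, C=4
G+C = 9 + 4 = 13 out of 32 bases
%GC = 13/32 × 100 = 40.62% ≈ 41%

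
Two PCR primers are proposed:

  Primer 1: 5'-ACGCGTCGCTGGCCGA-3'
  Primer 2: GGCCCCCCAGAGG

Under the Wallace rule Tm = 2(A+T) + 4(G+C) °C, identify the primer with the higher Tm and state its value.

Primer 1, 56°C

Primer 1: A+T=4, G+C=12 → Tm = 2(4)+4(12) = 56°C
Primer 2: A+T=2, G+C=11 → Tm = 2(2)+4(11) = 48°C
56°C vs 48°C → primer 1 is higher.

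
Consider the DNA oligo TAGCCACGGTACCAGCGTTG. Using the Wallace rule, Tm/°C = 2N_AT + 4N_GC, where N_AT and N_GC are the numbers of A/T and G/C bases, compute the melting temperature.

T=4, A=4, G=6, C=6
AT pairs contribute 8, GC pairs contribute 12.
Tm = 2(8) + 4(12) = 16 + 48 = 64°C

64°C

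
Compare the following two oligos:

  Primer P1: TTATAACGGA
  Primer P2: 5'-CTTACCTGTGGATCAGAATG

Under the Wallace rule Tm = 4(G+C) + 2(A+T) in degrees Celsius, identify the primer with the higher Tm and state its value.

Primer P1: A+T=7, G+C=3 → Tm = 2(7)+4(3) = 26°C
Primer P2: A+T=11, G+C=9 → Tm = 2(11)+4(9) = 58°C
26°C vs 58°C → primer P2 is higher.

Primer P2, 58°C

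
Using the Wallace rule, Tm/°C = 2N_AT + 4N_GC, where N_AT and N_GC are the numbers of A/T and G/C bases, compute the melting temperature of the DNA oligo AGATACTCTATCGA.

38°C

G=2, C=3, A=5, T=4
A+T = 9, G+C = 5
Tm = 2×9 + 4×5 = 38°C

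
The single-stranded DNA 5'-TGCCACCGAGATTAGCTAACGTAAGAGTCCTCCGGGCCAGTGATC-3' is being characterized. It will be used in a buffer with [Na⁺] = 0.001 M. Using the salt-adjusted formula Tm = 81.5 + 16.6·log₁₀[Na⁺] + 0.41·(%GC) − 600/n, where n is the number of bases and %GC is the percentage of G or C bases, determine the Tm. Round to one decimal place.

Length n = 45. Scanning the sequence gives C=13, T=9, G=12, A=11.
G+C = 25, so %GC = 25/45 × 100 = 55.556%
Salt term: 16.6 × (-3) = -49.8
GC term: 0.41 × 55.556 = 22.778; length term: −600/45 = −13.333
Tm = 81.5 + (-49.8) + 22.778 − 13.333 = 41.145 → 41.1°C

41.1°C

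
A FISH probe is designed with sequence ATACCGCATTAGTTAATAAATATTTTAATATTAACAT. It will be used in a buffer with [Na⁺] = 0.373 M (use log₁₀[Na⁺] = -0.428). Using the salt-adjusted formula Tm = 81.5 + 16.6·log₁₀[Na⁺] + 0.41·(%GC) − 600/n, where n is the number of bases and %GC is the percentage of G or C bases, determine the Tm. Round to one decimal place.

Length n = 37. C=4, A=16, T=15, G=2
G+C = 6, so %GC = 6/37 × 100 = 16.216%
Salt term: 16.6 × (-0.428) = -7.105
GC term: 0.41 × 16.216 = 6.649; length term: −600/37 = −16.216
Tm = 81.5 + (-7.105) + 6.649 − 16.216 = 64.828 → 64.8°C

64.8°C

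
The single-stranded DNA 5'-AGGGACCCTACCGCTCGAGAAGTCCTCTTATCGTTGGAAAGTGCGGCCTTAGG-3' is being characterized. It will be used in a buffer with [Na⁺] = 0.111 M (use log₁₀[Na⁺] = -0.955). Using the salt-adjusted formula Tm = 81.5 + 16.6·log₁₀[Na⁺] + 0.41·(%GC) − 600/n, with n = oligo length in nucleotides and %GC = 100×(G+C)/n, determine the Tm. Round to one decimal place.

77.5°C

Length n = 53. Counting bases: T=12, G=16, C=14, A=11
G+C = 30, so %GC = 30/53 × 100 = 56.604%
Salt term: 16.6 × (-0.955) = -15.853
GC term: 0.41 × 56.604 = 23.208; length term: −600/53 = −11.321
Tm = 81.5 + (-15.853) + 23.208 − 11.321 = 77.534 → 77.5°C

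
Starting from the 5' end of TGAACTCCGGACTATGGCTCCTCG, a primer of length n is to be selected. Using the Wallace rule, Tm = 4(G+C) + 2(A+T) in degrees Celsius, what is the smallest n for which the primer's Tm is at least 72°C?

n = 23

First 22 bases: TGAACTCCGGACTATGGCTCCT → Tm = 68°C (< 72°C)
First 23 bases: TGAACTCCGGACTATGGCTCCTC → Tm = 72°C (≥ 72°C)
Each additional base adds 2°C (A/T) or 4°C (G/C), so Tm is non-decreasing in n; n = 23 is the first length to reach 72°C.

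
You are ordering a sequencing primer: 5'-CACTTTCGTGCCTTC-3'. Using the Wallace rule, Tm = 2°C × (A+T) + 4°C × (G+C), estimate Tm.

Scanning the sequence gives G=2, C=6, A=1, T=6.
AT pairs contribute 7, GC pairs contribute 8.
Tm = 2×7 + 4×8 = 46°C

46°C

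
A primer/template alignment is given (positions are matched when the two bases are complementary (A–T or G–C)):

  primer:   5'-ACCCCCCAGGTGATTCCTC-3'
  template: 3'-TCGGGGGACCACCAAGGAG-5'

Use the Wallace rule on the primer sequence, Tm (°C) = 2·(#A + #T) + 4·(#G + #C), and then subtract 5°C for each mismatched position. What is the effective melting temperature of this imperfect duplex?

47°C

Primer base counts: A=3, T=4, G=3, C=9 → A+T=7, G+C=12
Perfect-match Tm = 2(7) + 4(12) = 14 + 48 = 62°C
Mismatches (positions where the bases are not complementary): 3 (at positions 2, 8, 13)
Effective Tm = 62 − 3×5 = 62 − 15 = 47°C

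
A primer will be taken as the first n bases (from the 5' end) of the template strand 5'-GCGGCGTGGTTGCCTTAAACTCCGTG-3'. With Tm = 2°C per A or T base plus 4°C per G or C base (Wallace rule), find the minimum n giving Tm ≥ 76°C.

n = 24

First 23 bases: GCGGCGTGGTTGCCTTAAACTCC → Tm = 74°C (< 76°C)
First 24 bases: GCGGCGTGGTTGCCTTAAACTCCG → Tm = 78°C (≥ 76°C)
Since every base adds ≥2°C, Tm only increases with n, so the threshold is first crossed at n = 24.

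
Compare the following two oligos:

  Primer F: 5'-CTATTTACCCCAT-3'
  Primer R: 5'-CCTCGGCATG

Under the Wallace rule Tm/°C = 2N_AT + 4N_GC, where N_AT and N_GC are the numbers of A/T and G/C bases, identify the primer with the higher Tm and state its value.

Primer F: A+T=8, G+C=5 → Tm = 2(8)+4(5) = 36°C
Primer R: A+T=3, G+C=7 → Tm = 2(3)+4(7) = 34°C
36°C vs 34°C → primer F is higher.

Primer F, 36°C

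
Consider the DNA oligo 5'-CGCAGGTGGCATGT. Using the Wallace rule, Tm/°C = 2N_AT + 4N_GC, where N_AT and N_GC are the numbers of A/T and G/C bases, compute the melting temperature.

Base counts: C=3, A=2, T=3, G=6
So N_AT = 5 and N_GC = 9.
Tm = 4·9 + 2·5 = 36 + 10 = 46°C

46°C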